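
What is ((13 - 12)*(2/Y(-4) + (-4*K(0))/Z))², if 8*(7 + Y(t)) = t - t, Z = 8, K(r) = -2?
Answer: 25/49 ≈ 0.51020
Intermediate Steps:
Y(t) = -7 (Y(t) = -7 + (t - t)/8 = -7 + (⅛)*0 = -7 + 0 = -7)
((13 - 12)*(2/Y(-4) + (-4*K(0))/Z))² = ((13 - 12)*(2/(-7) - 4*(-2)/8))² = (1*(2*(-⅐) + 8*(⅛)))² = (1*(-2/7 + 1))² = (1*(5/7))² = (5/7)² = 25/49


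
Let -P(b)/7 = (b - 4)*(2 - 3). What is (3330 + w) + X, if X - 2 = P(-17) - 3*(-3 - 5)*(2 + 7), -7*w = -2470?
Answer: 26277/7 ≈ 3753.9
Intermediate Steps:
w = 2470/7 (w = -1/7*(-2470) = 2470/7 ≈ 352.86)
P(b) = -28 + 7*b (P(b) = -7*(b - 4)*(2 - 3) = -7*(-4 + b)*(-1) = -7*(4 - b) = -28 + 7*b)
X = 71 (X = 2 + ((-28 + 7*(-17)) - 3*(-3 - 5)*(2 + 7)) = 2 + ((-28 - 119) - 3*(-8)*9) = 2 + (-147 - (-24)*9) = 2 + (-147 - 1*(-216)) = 2 + (-147 + 216) = 2 + 69 = 71)
(3330 + w) + X = (3330 + 2470/7) + 71 = 25780/7 + 71 = 26277/7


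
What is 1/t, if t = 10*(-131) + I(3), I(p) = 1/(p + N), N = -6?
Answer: -3/3931 ≈ -0.00076316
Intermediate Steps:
I(p) = 1/(-6 + p) (I(p) = 1/(p - 6) = 1/(-6 + p))
t = -3931/3 (t = 10*(-131) + 1/(-6 + 3) = -1310 + 1/(-3) = -1310 - ⅓ = -3931/3 ≈ -1310.3)
1/t = 1/(-3931/3) = -3/3931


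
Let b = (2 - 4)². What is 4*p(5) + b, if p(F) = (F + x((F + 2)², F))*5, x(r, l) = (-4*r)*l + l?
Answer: -19396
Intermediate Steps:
x(r, l) = l - 4*l*r (x(r, l) = -4*l*r + l = l - 4*l*r)
p(F) = 5*F + 5*F*(1 - 4*(2 + F)²) (p(F) = (F + F*(1 - 4*(F + 2)²))*5 = (F + F*(1 - 4*(2 + F)²))*5 = 5*F + 5*F*(1 - 4*(2 + F)²))
b = 4 (b = (-2)² = 4)
4*p(5) + b = 4*(10*5*(1 - 2*(2 + 5)²)) + 4 = 4*(10*5*(1 - 2*7²)) + 4 = 4*(10*5*(1 - 2*49)) + 4 = 4*(10*5*(1 - 98)) + 4 = 4*(10*5*(-97)) + 4 = 4*(-4850) + 4 = -19400 + 4 = -19396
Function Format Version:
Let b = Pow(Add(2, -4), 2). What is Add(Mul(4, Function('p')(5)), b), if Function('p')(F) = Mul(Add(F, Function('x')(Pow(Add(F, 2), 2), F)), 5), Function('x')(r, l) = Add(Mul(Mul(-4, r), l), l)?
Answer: -19396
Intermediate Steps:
Function('x')(r, l) = Add(l, Mul(-4, l, r)) (Function('x')(r, l) = Add(Mul(-4, l, r), l) = Add(l, Mul(-4, l, r)))
Function('p')(F) = Add(Mul(5, F), Mul(5, F, Add(1, Mul(-4, Pow(Add(2, F), 2))))) (Function('p')(F) = Mul(Add(F, Mul(F, Add(1, Mul(-4, Pow(Add(F, 2), 2))))), 5) = Mul(Add(F, Mul(F, Add(1, Mul(-4, Pow(Add(2, F), 2))))), 5) = Add(Mul(5, F), Mul(5, F, Add(1, Mul(-4, Pow(Add(2, F), 2))))))
b = 4 (b = Pow(-2, 2) = 4)
Add(Mul(4, Function('p')(5)), b) = Add(Mul(4, Mul(10, 5, Add(1, Mul(-2, Pow(Add(2, 5), 2))))), 4) = Add(Mul(4, Mul(10, 5, Add(1, Mul(-2, Pow(7, 2))))), 4) = Add(Mul(4, Mul(10, 5, Add(1, Mul(-2, 49)))), 4) = Add(Mul(4, Mul(10, 5, Add(1, -98))), 4) = Add(Mul(4, Mul(10, 5, -97)), 4) = Add(Mul(4, -4850), 4) = Add(-19400, 4) = -19396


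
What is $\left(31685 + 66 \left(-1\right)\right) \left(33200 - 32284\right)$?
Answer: $28963004$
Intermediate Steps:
$\left(31685 + 66 \left(-1\right)\right) \left(33200 - 32284\right) = \left(31685 - 66\right) 916 = 31619 \cdot 916 = 28963004$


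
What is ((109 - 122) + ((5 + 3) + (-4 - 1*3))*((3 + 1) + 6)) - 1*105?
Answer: -108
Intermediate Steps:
((109 - 122) + ((5 + 3) + (-4 - 1*3))*((3 + 1) + 6)) - 1*105 = (-13 + (8 + (-4 - 3))*(4 + 6)) - 105 = (-13 + (8 - 7)*10) - 105 = (-13 + 1*10) - 105 = (-13 + 10) - 105 = -3 - 105 = -108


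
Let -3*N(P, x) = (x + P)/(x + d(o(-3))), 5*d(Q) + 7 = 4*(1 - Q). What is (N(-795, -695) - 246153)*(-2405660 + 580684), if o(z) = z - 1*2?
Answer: 2330128145015936/5187 ≈ 4.4922e+11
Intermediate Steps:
o(z) = -2 + z (o(z) = z - 2 = -2 + z)
d(Q) = -⅗ - 4*Q/5 (d(Q) = -7/5 + (4*(1 - Q))/5 = -7/5 + (4 - 4*Q)/5 = -7/5 + (⅘ - 4*Q/5) = -⅗ - 4*Q/5)
N(P, x) = -(P + x)/(3*(17/5 + x)) (N(P, x) = -(x + P)/(3*(x + (-⅗ - 4*(-2 - 3)/5))) = -(P + x)/(3*(x + (-⅗ - ⅘*(-5)))) = -(P + x)/(3*(x + (-⅗ + 4))) = -(P + x)/(3*(x + 17/5)) = -(P + x)/(3*(17/5 + x)))
(N(-795, -695) - 246153)*(-2405660 + 580684) = (5*(-795 - 695)/(3*(-17 - 5*(-695))) - 246153)*(-2405660 + 580684) = ((5/3)*(-1490)/(-17 + 3475) - 246153)*(-1824976) = ((5/3)*(-1490)/3458 - 246153)*(-1824976) = ((5/3)*(1/3458)*(-1490) - 246153)*(-1824976) = (-3725/5187 - 246153)*(-1824976) = -1276799336/5187*(-1824976) = 2330128145015936/5187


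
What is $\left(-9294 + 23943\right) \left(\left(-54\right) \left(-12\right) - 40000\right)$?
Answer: $-576467448$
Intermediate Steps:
$\left(-9294 + 23943\right) \left(\left(-54\right) \left(-12\right) - 40000\right) = 14649 \left(648 - 40000\right) = 14649 \left(-39352\right) = -576467448$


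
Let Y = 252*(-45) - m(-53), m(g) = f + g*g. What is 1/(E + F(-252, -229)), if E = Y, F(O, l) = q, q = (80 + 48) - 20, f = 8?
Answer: -1/14049 ≈ -7.1179e-5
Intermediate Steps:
q = 108 (q = 128 - 20 = 108)
m(g) = 8 + g² (m(g) = 8 + g*g = 8 + g²)
F(O, l) = 108
Y = -14157 (Y = 252*(-45) - (8 + (-53)²) = -11340 - (8 + 2809) = -11340 - 1*2817 = -11340 - 2817 = -14157)
E = -14157
1/(E + F(-252, -229)) = 1/(-14157 + 108) = 1/(-14049) = -1/14049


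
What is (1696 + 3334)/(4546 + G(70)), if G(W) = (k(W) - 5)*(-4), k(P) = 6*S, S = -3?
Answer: 2515/2319 ≈ 1.0845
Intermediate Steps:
k(P) = -18 (k(P) = 6*(-3) = -18)
G(W) = 92 (G(W) = (-18 - 5)*(-4) = -23*(-4) = 92)
(1696 + 3334)/(4546 + G(70)) = (1696 + 3334)/(4546 + 92) = 5030/4638 = 5030*(1/4638) = 2515/2319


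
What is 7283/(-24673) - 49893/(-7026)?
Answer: 393279877/57784166 ≈ 6.8060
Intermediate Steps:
7283/(-24673) - 49893/(-7026) = 7283*(-1/24673) - 49893*(-1/7026) = -7283/24673 + 16631/2342 = 393279877/57784166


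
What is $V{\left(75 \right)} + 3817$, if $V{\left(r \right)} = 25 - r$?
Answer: $3767$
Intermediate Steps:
$V{\left(75 \right)} + 3817 = \left(25 - 75\right) + 3817 = -50 + 3817 = 3767$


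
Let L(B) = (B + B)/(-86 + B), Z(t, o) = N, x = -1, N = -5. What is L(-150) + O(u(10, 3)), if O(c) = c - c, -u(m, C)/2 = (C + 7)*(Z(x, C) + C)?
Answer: 75/59 ≈ 1.2712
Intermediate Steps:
Z(t, o) = -5
u(m, C) = -2*(-5 + C)*(7 + C) (u(m, C) = -2*(C + 7)*(-5 + C) = -2*(7 + C)*(-5 + C) = -2*(-5 + C)*(7 + C))
O(c) = 0
L(B) = 2*B/(-86 + B) (L(B) = (2*B)/(-86 + B) = 2*B/(-86 + B))
L(-150) + O(u(10, 3)) = 2*(-150)/(-86 - 150) + 0 = 2*(-150)/(-236) + 0 = 2*(-150)*(-1/236) + 0 = 75/59 + 0 = 75/59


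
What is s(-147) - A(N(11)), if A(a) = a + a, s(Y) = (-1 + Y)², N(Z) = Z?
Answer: 21882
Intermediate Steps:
A(a) = 2*a
s(-147) - A(N(11)) = (-1 - 147)² - 2*11 = (-148)² - 1*22 = 21904 - 22 = 21882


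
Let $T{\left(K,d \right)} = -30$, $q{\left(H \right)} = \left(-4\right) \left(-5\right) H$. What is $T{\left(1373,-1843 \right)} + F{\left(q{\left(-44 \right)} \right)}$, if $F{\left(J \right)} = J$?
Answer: $-910$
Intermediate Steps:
$q{\left(H \right)} = 20 H$
$T{\left(1373,-1843 \right)} + F{\left(q{\left(-44 \right)} \right)} = -30 + 20 \left(-44\right) = -30 - 880 = -910$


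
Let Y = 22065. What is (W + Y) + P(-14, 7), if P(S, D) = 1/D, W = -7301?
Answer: 103349/7 ≈ 14764.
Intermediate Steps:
(W + Y) + P(-14, 7) = (-7301 + 22065) + 1/7 = 14764 + ⅐ = 103349/7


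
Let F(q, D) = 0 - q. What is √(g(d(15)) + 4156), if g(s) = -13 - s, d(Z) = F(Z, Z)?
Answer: 3*√462 ≈ 64.483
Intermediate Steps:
F(q, D) = -q
d(Z) = -Z
√(g(d(15)) + 4156) = √((-13 - (-1)*15) + 4156) = √((-13 - 1*(-15)) + 4156) = √((-13 + 15) + 4156) = √(2 + 4156) = √4158 = 3*√462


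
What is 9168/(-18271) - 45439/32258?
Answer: -1125957313/589385918 ≈ -1.9104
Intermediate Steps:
9168/(-18271) - 45439/32258 = 9168*(-1/18271) - 45439*1/32258 = -9168/18271 - 45439/32258 = -1125957313/589385918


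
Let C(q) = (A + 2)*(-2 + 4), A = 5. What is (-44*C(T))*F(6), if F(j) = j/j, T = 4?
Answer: -616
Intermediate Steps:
F(j) = 1
C(q) = 14 (C(q) = (5 + 2)*(-2 + 4) = 7*2 = 14)
(-44*C(T))*F(6) = -44*14*1 = -616*1 = -616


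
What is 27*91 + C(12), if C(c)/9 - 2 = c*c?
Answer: 3771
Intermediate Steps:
C(c) = 18 + 9*c**2 (C(c) = 18 + 9*(c*c) = 18 + 9*c**2)
27*91 + C(12) = 27*91 + (18 + 9*12**2) = 2457 + (18 + 9*144) = 2457 + (18 + 1296) = 2457 + 1314 = 3771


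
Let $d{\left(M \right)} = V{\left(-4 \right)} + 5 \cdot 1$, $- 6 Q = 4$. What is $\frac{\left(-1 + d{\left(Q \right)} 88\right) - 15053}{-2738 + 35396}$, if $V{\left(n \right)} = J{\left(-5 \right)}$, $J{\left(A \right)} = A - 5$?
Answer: $- \frac{7747}{16329} \approx -0.47443$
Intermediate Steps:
$J{\left(A \right)} = -5 + A$ ($J{\left(A \right)} = A - 5 = -5 + A$)
$V{\left(n \right)} = -10$ ($V{\left(n \right)} = -5 - 5 = -10$)
$Q = - \frac{2}{3}$ ($Q = \left(- \frac{1}{6}\right) 4 = - \frac{2}{3} \approx -0.66667$)
$d{\left(M \right)} = -5$ ($d{\left(M \right)} = -10 + 5 \cdot 1 = -10 + 5 = -5$)
$\frac{\left(-1 + d{\left(Q \right)} 88\right) - 15053}{-2738 + 35396} = \frac{\left(-1 - 440\right) - 15053}{-2738 + 35396} = \frac{\left(-1 - 440\right) - 15053}{32658} = \left(-441 - 15053\right) \frac{1}{32658} = \left(-15494\right) \frac{1}{32658} = - \frac{7747}{16329}$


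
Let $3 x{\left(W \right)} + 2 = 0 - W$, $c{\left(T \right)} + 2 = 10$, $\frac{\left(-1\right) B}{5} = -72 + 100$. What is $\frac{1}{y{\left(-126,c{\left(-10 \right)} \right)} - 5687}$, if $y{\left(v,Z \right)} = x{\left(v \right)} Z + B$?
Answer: $- \frac{3}{16489} \approx -0.00018194$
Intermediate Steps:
$B = -140$ ($B = - 5 \left(-72 + 100\right) = \left(-5\right) 28 = -140$)
$c{\left(T \right)} = 8$ ($c{\left(T \right)} = -2 + 10 = 8$)
$x{\left(W \right)} = - \frac{2}{3} - \frac{W}{3}$ ($x{\left(W \right)} = - \frac{2}{3} + \frac{0 - W}{3} = - \frac{2}{3} + \frac{\left(-1\right) W}{3} = - \frac{2}{3} - \frac{W}{3}$)
$y{\left(v,Z \right)} = -140 + Z \left(- \frac{2}{3} - \frac{v}{3}\right)$ ($y{\left(v,Z \right)} = \left(- \frac{2}{3} - \frac{v}{3}\right) Z - 140 = Z \left(- \frac{2}{3} - \frac{v}{3}\right) - 140 = -140 + Z \left(- \frac{2}{3} - \frac{v}{3}\right)$)
$\frac{1}{y{\left(-126,c{\left(-10 \right)} \right)} - 5687} = \frac{1}{\left(-140 - \frac{8 \left(2 - 126\right)}{3}\right) - 5687} = \frac{1}{\left(-140 - \frac{8}{3} \left(-124\right)\right) - 5687} = \frac{1}{\left(-140 + \frac{992}{3}\right) - 5687} = \frac{1}{\frac{572}{3} - 5687} = \frac{1}{- \frac{16489}{3}} = - \frac{3}{16489}$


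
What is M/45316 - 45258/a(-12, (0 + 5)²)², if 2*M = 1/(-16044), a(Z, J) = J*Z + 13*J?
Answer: -65809649111089/908812380000 ≈ -72.413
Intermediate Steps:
a(Z, J) = 13*J + J*Z
M = -1/32088 (M = (½)/(-16044) = (½)*(-1/16044) = -1/32088 ≈ -3.1164e-5)
M/45316 - 45258/a(-12, (0 + 5)²)² = -1/32088/45316 - 45258*1/((0 + 5)⁴*(13 - 12)²) = -1/32088*1/45316 - 45258/((5²*1)²) = -1/1454099808 - 45258/((25*1)²) = -1/1454099808 - 45258/(25²) = -1/1454099808 - 45258/625 = -65809649111089/908812380000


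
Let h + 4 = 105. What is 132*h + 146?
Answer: 13478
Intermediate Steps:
h = 101 (h = -4 + 105 = 101)
132*h + 146 = 132*101 + 146 = 13332 + 146 = 13478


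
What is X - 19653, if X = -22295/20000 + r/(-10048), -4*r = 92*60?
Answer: -12342697813/628000 ≈ -19654.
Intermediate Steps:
r = -1380 (r = -23*60 = -1/4*5520 = -1380)
X = -613813/628000 (X = -22295/20000 - 1380/(-10048) = -22295*1/20000 - 1380*(-1/10048) = -4459/4000 + 345/2512 = -613813/628000 ≈ -0.97741)
X - 19653 = -613813/628000 - 19653 = -12342697813/628000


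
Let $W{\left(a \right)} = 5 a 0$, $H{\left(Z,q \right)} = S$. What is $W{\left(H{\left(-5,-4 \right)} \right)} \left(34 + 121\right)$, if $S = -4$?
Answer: $0$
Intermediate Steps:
$H{\left(Z,q \right)} = -4$
$W{\left(a \right)} = 0$
$W{\left(H{\left(-5,-4 \right)} \right)} \left(34 + 121\right) = 0 \left(34 + 121\right) = 0 \cdot 155 = 0$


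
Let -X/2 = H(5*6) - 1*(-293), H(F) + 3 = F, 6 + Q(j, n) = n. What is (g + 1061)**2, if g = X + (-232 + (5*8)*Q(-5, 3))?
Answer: 4761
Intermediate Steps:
Q(j, n) = -6 + n
H(F) = -3 + F
X = -640 (X = -2*((-3 + 5*6) - 1*(-293)) = -2*((-3 + 30) + 293) = -2*(27 + 293) = -2*320 = -640)
g = -992 (g = -640 + (-232 + (5*8)*(-6 + 3)) = -640 + (-232 + 40*(-3)) = -640 + (-232 - 120) = -640 - 352 = -992)
(g + 1061)**2 = (-992 + 1061)**2 = 69**2 = 4761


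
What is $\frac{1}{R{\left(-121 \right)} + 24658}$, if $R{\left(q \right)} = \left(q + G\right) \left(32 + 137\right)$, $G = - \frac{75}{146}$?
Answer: $\frac{146}{601839} \approx 0.00024259$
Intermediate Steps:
$G = - \frac{75}{146}$ ($G = \left(-75\right) \frac{1}{146} = - \frac{75}{146} \approx -0.5137$)
$R{\left(q \right)} = - \frac{12675}{146} + 169 q$ ($R{\left(q \right)} = \left(q - \frac{75}{146}\right) \left(32 + 137\right) = \left(- \frac{75}{146} + q\right) 169 = - \frac{12675}{146} + 169 q$)
$\frac{1}{R{\left(-121 \right)} + 24658} = \frac{1}{\left(- \frac{12675}{146} + 169 \left(-121\right)\right) + 24658} = \frac{1}{\left(- \frac{12675}{146} - 20449\right) + 24658} = \frac{1}{- \frac{2998229}{146} + 24658} = \frac{1}{\frac{601839}{146}} = \frac{146}{601839}$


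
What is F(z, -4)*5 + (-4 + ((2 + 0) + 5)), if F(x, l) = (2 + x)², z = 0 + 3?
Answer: 128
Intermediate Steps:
z = 3
F(z, -4)*5 + (-4 + ((2 + 0) + 5)) = (2 + 3)²*5 + (-4 + ((2 + 0) + 5)) = 5²*5 + (-4 + (2 + 5)) = 25*5 + (-4 + 7) = 125 + 3 = 128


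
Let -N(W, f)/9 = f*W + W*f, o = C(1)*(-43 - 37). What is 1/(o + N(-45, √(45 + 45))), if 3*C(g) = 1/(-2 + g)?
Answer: -6/13285865 + 2187*√10/53143460 ≈ 0.00012968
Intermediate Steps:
C(g) = 1/(3*(-2 + g))
o = 80/3 (o = (1/(3*(-2 + 1)))*(-43 - 37) = ((⅓)/(-1))*(-80) = ((⅓)*(-1))*(-80) = -⅓*(-80) = 80/3 ≈ 26.667)
N(W, f) = -18*W*f (N(W, f) = -9*(f*W + W*f) = -9*(W*f + W*f) = -18*W*f)
1/(o + N(-45, √(45 + 45))) = 1/(80/3 - 18*(-45)*√(45 + 45)) = 1/(80/3 - 18*(-45)*√90) = 1/(80/3 - 18*(-45)*3*√10) = 1/(80/3 + 2430*√10)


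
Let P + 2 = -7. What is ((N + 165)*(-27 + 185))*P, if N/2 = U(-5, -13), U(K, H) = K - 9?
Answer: -194814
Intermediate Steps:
U(K, H) = -9 + K
N = -28 (N = 2*(-9 - 5) = 2*(-14) = -28)
P = -9 (P = -2 - 7 = -9)
((N + 165)*(-27 + 185))*P = ((-28 + 165)*(-27 + 185))*(-9) = (137*158)*(-9) = 21646*(-9) = -194814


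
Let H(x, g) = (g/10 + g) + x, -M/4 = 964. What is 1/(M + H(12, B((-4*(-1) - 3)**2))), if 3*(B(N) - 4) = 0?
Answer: -5/19198 ≈ -0.00026044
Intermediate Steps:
B(N) = 4 (B(N) = 4 + (1/3)*0 = 4 + 0 = 4)
M = -3856 (M = -4*964 = -3856)
H(x, g) = x + 11*g/10 (H(x, g) = (g*(1/10) + g) + x = (g/10 + g) + x = 11*g/10 + x = x + 11*g/10)
1/(M + H(12, B((-4*(-1) - 3)**2))) = 1/(-3856 + (12 + (11/10)*4)) = 1/(-3856 + (12 + 22/5)) = 1/(-3856 + 82/5) = 1/(-19198/5) = -5/19198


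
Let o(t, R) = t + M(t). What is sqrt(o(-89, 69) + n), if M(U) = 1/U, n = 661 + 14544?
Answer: sqrt(119733747)/89 ≈ 122.95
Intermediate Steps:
n = 15205
o(t, R) = t + 1/t
sqrt(o(-89, 69) + n) = sqrt((-89 + 1/(-89)) + 15205) = sqrt((-89 - 1/89) + 15205) = sqrt(-7922/89 + 15205) = sqrt(1345323/89) = sqrt(119733747)/89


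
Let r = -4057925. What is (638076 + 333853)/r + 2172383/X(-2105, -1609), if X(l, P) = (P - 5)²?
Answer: 6283496127991/10570878393300 ≈ 0.59442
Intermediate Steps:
X(l, P) = (-5 + P)²
(638076 + 333853)/r + 2172383/X(-2105, -1609) = (638076 + 333853)/(-4057925) + 2172383/((-5 - 1609)²) = 971929*(-1/4057925) + 2172383/((-1614)²) = -971929/4057925 + 2172383/2604996 = 6283496127991/10570878393300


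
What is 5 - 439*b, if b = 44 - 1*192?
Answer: 64977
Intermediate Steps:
b = -148 (b = 44 - 192 = -148)
5 - 439*b = 5 - 439*(-148) = 5 + 64972 = 64977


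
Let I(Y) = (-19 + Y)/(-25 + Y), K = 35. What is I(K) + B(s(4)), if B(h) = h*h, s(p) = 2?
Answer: 28/5 ≈ 5.6000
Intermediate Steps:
I(Y) = (-19 + Y)/(-25 + Y)
B(h) = h²
I(K) + B(s(4)) = (-19 + 35)/(-25 + 35) + 2² = 16/10 + 4 = (⅒)*16 + 4 = 8/5 + 4 = 28/5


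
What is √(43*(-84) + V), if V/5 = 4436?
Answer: 2*√4642 ≈ 136.26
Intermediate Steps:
V = 22180 (V = 5*4436 = 22180)
√(43*(-84) + V) = √(43*(-84) + 22180) = √(-3612 + 22180) = √18568 = 2*√4642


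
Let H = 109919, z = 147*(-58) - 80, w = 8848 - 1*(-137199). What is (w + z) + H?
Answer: 247360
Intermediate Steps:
w = 146047 (w = 8848 + 137199 = 146047)
z = -8606 (z = -8526 - 80 = -8606)
(w + z) + H = (146047 - 8606) + 109919 = 137441 + 109919 = 247360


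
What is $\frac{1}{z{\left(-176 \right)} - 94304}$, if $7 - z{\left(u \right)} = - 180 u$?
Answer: $- \frac{1}{125977} \approx -7.938 \cdot 10^{-6}$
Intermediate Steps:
$z{\left(u \right)} = 7 + 180 u$ ($z{\left(u \right)} = 7 - - 180 u = 7 + 180 u$)
$\frac{1}{z{\left(-176 \right)} - 94304} = \frac{1}{\left(7 + 180 \left(-176\right)\right) - 94304} = \frac{1}{\left(7 - 31680\right) - 94304} = \frac{1}{-31673 - 94304} = \frac{1}{-125977} = - \frac{1}{125977}$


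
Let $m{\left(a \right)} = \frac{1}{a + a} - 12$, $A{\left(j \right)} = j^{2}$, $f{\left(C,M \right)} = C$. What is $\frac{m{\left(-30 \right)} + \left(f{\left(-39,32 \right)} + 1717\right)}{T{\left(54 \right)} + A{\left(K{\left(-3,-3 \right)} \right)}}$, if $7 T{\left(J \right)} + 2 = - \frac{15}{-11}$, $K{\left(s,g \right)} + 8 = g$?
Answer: $\frac{57871}{4200} \approx 13.779$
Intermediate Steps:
$K{\left(s,g \right)} = -8 + g$
$T{\left(J \right)} = - \frac{1}{11}$ ($T{\left(J \right)} = - \frac{2}{7} + \frac{\left(-15\right) \frac{1}{-11}}{7} = - \frac{2}{7} + \frac{\left(-15\right) \left(- \frac{1}{11}\right)}{7} = - \frac{2}{7} + \frac{1}{7} \cdot \frac{15}{11} = - \frac{2}{7} + \frac{15}{77} = - \frac{1}{11}$)
$m{\left(a \right)} = -12 + \frac{1}{2 a}$ ($m{\left(a \right)} = \frac{1}{2 a} - 12 = -12 + \frac{1}{2 a}$)
$\frac{m{\left(-30 \right)} + \left(f{\left(-39,32 \right)} + 1717\right)}{T{\left(54 \right)} + A{\left(K{\left(-3,-3 \right)} \right)}} = \frac{\left(-12 + \frac{1}{2 \left(-30\right)}\right) + \left(-39 + 1717\right)}{- \frac{1}{11} + \left(-8 - 3\right)^{2}} = \frac{\left(-12 + \frac{1}{2} \left(- \frac{1}{30}\right)\right) + 1678}{- \frac{1}{11} + \left(-11\right)^{2}} = \frac{\left(-12 - \frac{1}{60}\right) + 1678}{- \frac{1}{11} + 121} = \frac{- \frac{721}{60} + 1678}{\frac{1330}{11}} = \frac{99959}{60} \cdot \frac{11}{1330} = \frac{57871}{4200}$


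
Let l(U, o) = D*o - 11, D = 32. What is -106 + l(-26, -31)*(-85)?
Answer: 85149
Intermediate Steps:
l(U, o) = -11 + 32*o (l(U, o) = 32*o - 11 = -11 + 32*o)
-106 + l(-26, -31)*(-85) = -106 + (-11 + 32*(-31))*(-85) = -106 + (-11 - 992)*(-85) = -106 - 1003*(-85) = -106 + 85255 = 85149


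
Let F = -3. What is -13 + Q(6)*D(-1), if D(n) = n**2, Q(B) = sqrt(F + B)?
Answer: -13 + sqrt(3) ≈ -11.268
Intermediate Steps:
Q(B) = sqrt(-3 + B)
-13 + Q(6)*D(-1) = -13 + sqrt(-3 + 6)*(-1)**2 = -13 + sqrt(3)*1 = -13 + sqrt(3)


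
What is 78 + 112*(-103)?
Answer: -11458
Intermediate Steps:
78 + 112*(-103) = 78 - 11536 = -11458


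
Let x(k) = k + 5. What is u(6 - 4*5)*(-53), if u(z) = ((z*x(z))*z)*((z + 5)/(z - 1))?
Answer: 280476/5 ≈ 56095.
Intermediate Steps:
x(k) = 5 + k
u(z) = z**2*(5 + z)**2/(-1 + z) (u(z) = ((z*(5 + z))*z)*((z + 5)/(z - 1)) = (z**2*(5 + z))*((5 + z)/(-1 + z)) = z**2*(5 + z)**2/(-1 + z))
u(6 - 4*5)*(-53) = ((6 - 4*5)**2*(5 + (6 - 4*5))**2/(-1 + (6 - 4*5)))*(-53) = ((6 - 20)**2*(5 + (6 - 20))**2/(-1 + (6 - 20)))*(-53) = ((-14)**2*(5 - 14)**2/(-1 - 14))*(-53) = (196*(-9)**2/(-15))*(-53) = (196*(-1/15)*81)*(-53) = -5292/5*(-53) = 280476/5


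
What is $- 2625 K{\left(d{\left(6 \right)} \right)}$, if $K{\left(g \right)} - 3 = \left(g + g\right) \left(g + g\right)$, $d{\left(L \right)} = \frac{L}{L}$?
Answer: $-18375$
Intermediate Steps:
$d{\left(L \right)} = 1$
$K{\left(g \right)} = 3 + 4 g^{2}$ ($K{\left(g \right)} = 3 + \left(g + g\right) \left(g + g\right) = 3 + 2 g 2 g = 3 + 4 g^{2}$)
$- 2625 K{\left(d{\left(6 \right)} \right)} = - 2625 \left(3 + 4 \cdot 1^{2}\right) = - 2625 \left(3 + 4 \cdot 1\right) = - 2625 \left(3 + 4\right) = \left(-2625\right) 7 = -18375$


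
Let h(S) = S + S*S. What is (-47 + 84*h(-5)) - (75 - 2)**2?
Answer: -3696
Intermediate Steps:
h(S) = S + S**2
(-47 + 84*h(-5)) - (75 - 2)**2 = (-47 + 84*(-5*(1 - 5))) - (75 - 2)**2 = (-47 + 84*(-5*(-4))) - 1*73**2 = (-47 + 84*20) - 1*5329 = (-47 + 1680) - 5329 = 1633 - 5329 = -3696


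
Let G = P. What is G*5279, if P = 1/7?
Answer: 5279/7 ≈ 754.14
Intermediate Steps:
P = ⅐ ≈ 0.14286
G = ⅐ ≈ 0.14286
G*5279 = (⅐)*5279 = 5279/7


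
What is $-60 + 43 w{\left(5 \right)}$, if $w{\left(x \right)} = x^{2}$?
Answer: $1015$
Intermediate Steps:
$-60 + 43 w{\left(5 \right)} = -60 + 43 \cdot 5^{2} = -60 + 43 \cdot 25 = -60 + 1075 = 1015$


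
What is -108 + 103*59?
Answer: 5969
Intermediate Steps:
-108 + 103*59 = -108 + 6077 = 5969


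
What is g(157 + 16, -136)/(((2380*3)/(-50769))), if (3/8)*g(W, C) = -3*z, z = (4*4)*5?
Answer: 541536/119 ≈ 4550.7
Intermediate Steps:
z = 80 (z = 16*5 = 80)
g(W, C) = -640 (g(W, C) = 8*(-3*80)/3 = (8/3)*(-240) = -640)
g(157 + 16, -136)/(((2380*3)/(-50769))) = -640/((2380*3)/(-50769)) = -640/(7140*(-1/50769)) = -640/(-2380/16923) = -640*(-16923/2380) = 541536/119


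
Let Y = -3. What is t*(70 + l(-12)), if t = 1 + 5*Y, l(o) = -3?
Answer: -938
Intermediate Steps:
t = -14 (t = 1 + 5*(-3) = 1 - 15 = -14)
t*(70 + l(-12)) = -14*(70 - 3) = -14*67 = -938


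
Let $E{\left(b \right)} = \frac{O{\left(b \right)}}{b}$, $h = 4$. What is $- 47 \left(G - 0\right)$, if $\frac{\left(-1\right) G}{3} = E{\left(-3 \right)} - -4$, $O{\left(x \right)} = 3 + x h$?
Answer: $987$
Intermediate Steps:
$O{\left(x \right)} = 3 + 4 x$ ($O{\left(x \right)} = 3 + x 4 = 3 + 4 x$)
$E{\left(b \right)} = \frac{3 + 4 b}{b}$
$G = -21$ ($G = - 3 \left(\left(4 + \frac{3}{-3}\right) - -4\right) = - 3 \left(\left(4 + 3 \left(- \frac{1}{3}\right)\right) + 4\right) = - 3 \left(\left(4 - 1\right) + 4\right) = - 3 \left(3 + 4\right) = \left(-3\right) 7 = -21$)
$- 47 \left(G - 0\right) = - 47 \left(-21 - 0\right) = - 47 \left(-21 + 0\right) = \left(-47\right) \left(-21\right) = 987$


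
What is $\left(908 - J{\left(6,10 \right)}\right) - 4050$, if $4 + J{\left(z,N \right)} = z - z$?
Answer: $-3138$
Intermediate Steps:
$J{\left(z,N \right)} = -4$ ($J{\left(z,N \right)} = -4 + \left(z - z\right) = -4 + 0 = -4$)
$\left(908 - J{\left(6,10 \right)}\right) - 4050 = \left(908 - -4\right) - 4050 = \left(908 + 4\right) - 4050 = 912 - 4050 = -3138$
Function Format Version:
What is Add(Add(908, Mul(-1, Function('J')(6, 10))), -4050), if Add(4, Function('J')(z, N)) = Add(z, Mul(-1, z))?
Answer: -3138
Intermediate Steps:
Function('J')(z, N) = -4 (Function('J')(z, N) = Add(-4, Add(z, Mul(-1, z))) = Add(-4, 0) = -4)
Add(Add(908, Mul(-1, Function('J')(6, 10))), -4050) = Add(Add(908, Mul(-1, -4)), -4050) = Add(Add(908, 4), -4050) = Add(912, -4050) = -3138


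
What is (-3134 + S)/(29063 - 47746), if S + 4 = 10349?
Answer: -7211/18683 ≈ -0.38597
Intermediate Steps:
S = 10345 (S = -4 + 10349 = 10345)
(-3134 + S)/(29063 - 47746) = (-3134 + 10345)/(29063 - 47746) = 7211/(-18683) = 7211*(-1/18683) = -7211/18683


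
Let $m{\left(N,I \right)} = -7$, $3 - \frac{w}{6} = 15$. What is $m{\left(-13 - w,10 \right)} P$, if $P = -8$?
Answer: $56$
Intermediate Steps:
$w = -72$ ($w = 18 - 90 = -72$)
$m{\left(-13 - w,10 \right)} P = \left(-7\right) \left(-8\right) = 56$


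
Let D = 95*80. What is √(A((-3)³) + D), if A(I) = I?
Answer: √7573 ≈ 87.023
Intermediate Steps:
D = 7600
√(A((-3)³) + D) = √((-3)³ + 7600) = √(-27 + 7600) = √7573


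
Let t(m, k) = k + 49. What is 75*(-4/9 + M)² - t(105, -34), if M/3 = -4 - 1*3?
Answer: 930820/27 ≈ 34475.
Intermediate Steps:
M = -21 (M = 3*(-4 - 1*3) = 3*(-4 - 3) = 3*(-7) = -21)
t(m, k) = 49 + k
75*(-4/9 + M)² - t(105, -34) = 75*(-4/9 - 21)² - (49 - 34) = 75*(-4*⅑ - 21)² - 1*15 = 75*(-4/9 - 21)² - 15 = 75*(-193/9)² - 15 = 75*(37249/81) - 15 = 931225/27 - 15 = 930820/27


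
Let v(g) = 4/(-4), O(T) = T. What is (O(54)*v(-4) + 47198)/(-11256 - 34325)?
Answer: -47144/45581 ≈ -1.0343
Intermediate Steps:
v(g) = -1 (v(g) = 4*(-1/4) = -1)
(O(54)*v(-4) + 47198)/(-11256 - 34325) = (54*(-1) + 47198)/(-11256 - 34325) = (-54 + 47198)/(-45581) = 47144*(-1/45581) = -47144/45581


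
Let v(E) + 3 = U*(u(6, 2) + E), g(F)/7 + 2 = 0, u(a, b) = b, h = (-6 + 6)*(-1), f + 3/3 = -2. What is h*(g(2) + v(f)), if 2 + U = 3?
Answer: 0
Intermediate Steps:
f = -3 (f = -1 - 2 = -3)
h = 0 (h = 0*(-1) = 0)
g(F) = -14 (g(F) = -14 + 7*0 = -14 + 0 = -14)
U = 1 (U = -2 + 3 = 1)
v(E) = -1 + E (v(E) = -3 + 1*(2 + E) = -3 + (2 + E) = -1 + E)
h*(g(2) + v(f)) = 0*(-14 + (-1 - 3)) = 0*(-14 - 4) = 0*(-18) = 0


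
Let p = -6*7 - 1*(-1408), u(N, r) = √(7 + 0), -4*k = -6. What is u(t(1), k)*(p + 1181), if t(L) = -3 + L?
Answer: 2547*√7 ≈ 6738.7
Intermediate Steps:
k = 3/2 (k = -¼*(-6) = 3/2 ≈ 1.5000)
u(N, r) = √7
p = 1366 (p = -42 + 1408 = 1366)
u(t(1), k)*(p + 1181) = √7*(1366 + 1181) = √7*2547 = 2547*√7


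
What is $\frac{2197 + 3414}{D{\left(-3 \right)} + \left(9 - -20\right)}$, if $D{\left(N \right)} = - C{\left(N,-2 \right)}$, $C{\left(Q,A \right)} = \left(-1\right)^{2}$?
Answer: $\frac{5611}{28} \approx 200.39$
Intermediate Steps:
$C{\left(Q,A \right)} = 1$
$D{\left(N \right)} = -1$ ($D{\left(N \right)} = \left(-1\right) 1 = -1$)
$\frac{2197 + 3414}{D{\left(-3 \right)} + \left(9 - -20\right)} = \frac{2197 + 3414}{-1 + \left(9 - -20\right)} = \frac{5611}{-1 + \left(9 + 20\right)} = \frac{5611}{-1 + 29} = \frac{5611}{28}$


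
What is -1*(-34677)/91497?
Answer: 11559/30499 ≈ 0.37900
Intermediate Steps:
-1*(-34677)/91497 = 34677*(1/91497) = 11559/30499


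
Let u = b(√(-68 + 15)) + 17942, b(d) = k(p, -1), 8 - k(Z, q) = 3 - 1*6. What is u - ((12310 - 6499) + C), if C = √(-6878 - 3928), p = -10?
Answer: 12142 - I*√10806 ≈ 12142.0 - 103.95*I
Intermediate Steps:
C = I*√10806 (C = √(-10806) = I*√10806 ≈ 103.95*I)
k(Z, q) = 11 (k(Z, q) = 8 - (3 - 1*6) = 8 - (3 - 6) = 8 - 1*(-3) = 8 + 3 = 11)
b(d) = 11
u = 17953 (u = 11 + 17942 = 17953)
u - ((12310 - 6499) + C) = 17953 - ((12310 - 6499) + I*√10806) = 17953 - (5811 + I*√10806) = 17953 + (-5811 - I*√10806) = 12142 - I*√10806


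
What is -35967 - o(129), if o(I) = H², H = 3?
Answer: -35976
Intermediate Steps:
o(I) = 9 (o(I) = 3² = 9)
-35967 - o(129) = -35967 - 1*9 = -35967 - 9 = -35976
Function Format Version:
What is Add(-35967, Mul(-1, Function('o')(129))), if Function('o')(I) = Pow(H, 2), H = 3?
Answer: -35976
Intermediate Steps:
Function('o')(I) = 9 (Function('o')(I) = Pow(3, 2) = 9)
Add(-35967, Mul(-1, Function('o')(129))) = Add(-35967, Mul(-1, 9)) = Add(-35967, -9) = -35976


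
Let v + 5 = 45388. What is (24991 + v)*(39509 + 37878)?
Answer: 5446032738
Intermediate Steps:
v = 45383 (v = -5 + 45388 = 45383)
(24991 + v)*(39509 + 37878) = (24991 + 45383)*(39509 + 37878) = 70374*77387 = 5446032738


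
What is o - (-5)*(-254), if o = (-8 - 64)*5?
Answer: -1630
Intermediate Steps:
o = -360 (o = -72*5 = -360)
o - (-5)*(-254) = -360 - (-5)*(-254) = -360 - 1*1270 = -360 - 1270 = -1630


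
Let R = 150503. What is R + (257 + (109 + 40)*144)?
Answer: 172216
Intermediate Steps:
R + (257 + (109 + 40)*144) = 150503 + (257 + (109 + 40)*144) = 150503 + (257 + 149*144) = 150503 + (257 + 21456) = 150503 + 21713 = 172216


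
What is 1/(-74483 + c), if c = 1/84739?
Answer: -84739/6311614936 ≈ -1.3426e-5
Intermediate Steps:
c = 1/84739 ≈ 1.1801e-5
1/(-74483 + c) = 1/(-74483 + 1/84739) = 1/(-6311614936/84739) = -84739/6311614936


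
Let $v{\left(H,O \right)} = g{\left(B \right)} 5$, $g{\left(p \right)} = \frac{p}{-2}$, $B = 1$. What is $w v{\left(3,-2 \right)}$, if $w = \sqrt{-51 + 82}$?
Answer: $- \frac{5 \sqrt{31}}{2} \approx -13.919$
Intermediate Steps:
$g{\left(p \right)} = - \frac{p}{2}$ ($g{\left(p \right)} = p \left(- \frac{1}{2}\right) = - \frac{p}{2}$)
$v{\left(H,O \right)} = - \frac{5}{2}$ ($v{\left(H,O \right)} = \left(- \frac{1}{2}\right) 1 \cdot 5 = \left(- \frac{1}{2}\right) 5 = - \frac{5}{2}$)
$w = \sqrt{31} \approx 5.5678$
$w v{\left(3,-2 \right)} = \sqrt{31} \left(- \frac{5}{2}\right) = - \frac{5 \sqrt{31}}{2}$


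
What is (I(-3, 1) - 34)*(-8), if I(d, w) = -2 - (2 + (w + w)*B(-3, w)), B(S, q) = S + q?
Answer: 272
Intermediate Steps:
I(d, w) = -4 - 2*w*(-3 + w) (I(d, w) = -2 - (2 + (w + w)*(-3 + w)) = -2 - (2 + (2*w)*(-3 + w)) = -2 - (2 + 2*w*(-3 + w)) = -2 + (-2 - 2*w*(-3 + w)) = -4 - 2*w*(-3 + w))
(I(-3, 1) - 34)*(-8) = ((-4 - 2*1*(-3 + 1)) - 34)*(-8) = ((-4 - 2*1*(-2)) - 34)*(-8) = ((-4 + 4) - 34)*(-8) = (0 - 34)*(-8) = -34*(-8) = 272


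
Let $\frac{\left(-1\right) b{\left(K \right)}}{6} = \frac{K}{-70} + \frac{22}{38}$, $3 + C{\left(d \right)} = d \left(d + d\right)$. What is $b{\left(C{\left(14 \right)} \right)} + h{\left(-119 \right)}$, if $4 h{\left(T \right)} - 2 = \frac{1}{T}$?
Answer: $\frac{1373199}{45220} \approx 30.367$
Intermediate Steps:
$C{\left(d \right)} = -3 + 2 d^{2}$ ($C{\left(d \right)} = -3 + d \left(d + d\right) = -3 + d 2 d = -3 + 2 d^{2}$)
$b{\left(K \right)} = - \frac{66}{19} + \frac{3 K}{35}$ ($b{\left(K \right)} = - 6 \left(\frac{K}{-70} + \frac{22}{38}\right) = - 6 \left(K \left(- \frac{1}{70}\right) + 22 \cdot \frac{1}{38}\right) = - 6 \left(- \frac{K}{70} + \frac{11}{19}\right) = - 6 \left(\frac{11}{19} - \frac{K}{70}\right) = - \frac{66}{19} + \frac{3 K}{35}$)
$h{\left(T \right)} = \frac{1}{2} + \frac{1}{4 T}$
$b{\left(C{\left(14 \right)} \right)} + h{\left(-119 \right)} = \left(- \frac{66}{19} + \frac{3 \left(-3 + 2 \cdot 14^{2}\right)}{35}\right) + \frac{1 + 2 \left(-119\right)}{4 \left(-119\right)} = \left(- \frac{66}{19} + \frac{3 \left(-3 + 2 \cdot 196\right)}{35}\right) + \frac{1}{4} \left(- \frac{1}{119}\right) \left(1 - 238\right) = \left(- \frac{66}{19} + \frac{3 \left(-3 + 392\right)}{35}\right) + \frac{1}{4} \left(- \frac{1}{119}\right) \left(-237\right) = \left(- \frac{66}{19} + \frac{3}{35} \cdot 389\right) + \frac{237}{476} = \left(- \frac{66}{19} + \frac{1167}{35}\right) + \frac{237}{476} = \frac{19863}{665} + \frac{237}{476} = \frac{1373199}{45220}$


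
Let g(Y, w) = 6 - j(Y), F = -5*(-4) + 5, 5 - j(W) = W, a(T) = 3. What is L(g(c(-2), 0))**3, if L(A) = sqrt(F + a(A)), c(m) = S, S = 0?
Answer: 56*sqrt(7) ≈ 148.16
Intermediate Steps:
j(W) = 5 - W
c(m) = 0
F = 25 (F = 20 + 5 = 25)
g(Y, w) = 1 + Y (g(Y, w) = 6 - (5 - Y) = 6 + (-5 + Y) = 1 + Y)
L(A) = 2*sqrt(7) (L(A) = sqrt(25 + 3) = sqrt(28) = 2*sqrt(7))
L(g(c(-2), 0))**3 = (2*sqrt(7))**3 = 56*sqrt(7)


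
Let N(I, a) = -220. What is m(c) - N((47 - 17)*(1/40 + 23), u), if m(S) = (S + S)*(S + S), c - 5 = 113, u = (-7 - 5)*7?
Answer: 55916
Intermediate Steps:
u = -84 (u = -12*7 = -84)
c = 118 (c = 5 + 113 = 118)
m(S) = 4*S² (m(S) = (2*S)*(2*S) = 4*S²)
m(c) - N((47 - 17)*(1/40 + 23), u) = 4*118² - 1*(-220) = 4*13924 + 220 = 55696 + 220 = 55916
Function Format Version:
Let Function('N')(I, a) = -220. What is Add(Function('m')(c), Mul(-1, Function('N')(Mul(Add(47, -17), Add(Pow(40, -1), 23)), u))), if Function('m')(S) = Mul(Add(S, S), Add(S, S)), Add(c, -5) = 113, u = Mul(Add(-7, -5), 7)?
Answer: 55916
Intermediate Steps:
u = -84 (u = Mul(-12, 7) = -84)
c = 118 (c = Add(5, 113) = 118)
Function('m')(S) = Mul(4, Pow(S, 2)) (Function('m')(S) = Mul(Mul(2, S), Mul(2, S)) = Mul(4, Pow(S, 2)))
Add(Function('m')(c), Mul(-1, Function('N')(Mul(Add(47, -17), Add(Pow(40, -1), 23)), u))) = Add(Mul(4, Pow(118, 2)), Mul(-1, -220)) = Add(Mul(4, 13924), 220) = Add(55696, 220) = 55916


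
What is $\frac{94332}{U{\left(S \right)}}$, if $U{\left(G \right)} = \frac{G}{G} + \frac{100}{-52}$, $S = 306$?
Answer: $-102193$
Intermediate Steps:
$U{\left(G \right)} = - \frac{12}{13}$ ($U{\left(G \right)} = 1 + 100 \left(- \frac{1}{52}\right) = 1 - \frac{25}{13} = - \frac{12}{13}$)
$\frac{94332}{U{\left(S \right)}} = \frac{94332}{- \frac{12}{13}} = 94332 \left(- \frac{13}{12}\right) = -102193$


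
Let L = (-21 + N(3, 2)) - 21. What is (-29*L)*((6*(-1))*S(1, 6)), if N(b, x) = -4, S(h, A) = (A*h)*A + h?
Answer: -296148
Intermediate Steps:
S(h, A) = h + h*A² (S(h, A) = h*A² + h = h + h*A²)
L = -46 (L = (-21 - 4) - 21 = -25 - 21 = -46)
(-29*L)*((6*(-1))*S(1, 6)) = (-29*(-46))*((6*(-1))*(1*(1 + 6²))) = 1334*(-6*(1 + 36)) = 1334*(-6*37) = 1334*(-222) = -296148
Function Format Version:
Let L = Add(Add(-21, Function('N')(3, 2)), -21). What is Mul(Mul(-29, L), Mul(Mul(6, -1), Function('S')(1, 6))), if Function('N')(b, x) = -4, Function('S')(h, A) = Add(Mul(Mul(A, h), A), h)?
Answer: -296148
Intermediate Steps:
Function('S')(h, A) = Add(h, Mul(h, Pow(A, 2))) (Function('S')(h, A) = Add(Mul(h, Pow(A, 2)), h) = Add(h, Mul(h, Pow(A, 2))))
L = -46 (L = Add(Add(-21, -4), -21) = Add(-25, -21) = -46)
Mul(Mul(-29, L), Mul(Mul(6, -1), Function('S')(1, 6))) = Mul(Mul(-29, -46), Mul(Mul(6, -1), Mul(1, Add(1, Pow(6, 2))))) = Mul(1334, Mul(-6, Mul(1, Add(1, 36)))) = Mul(1334, Mul(-6, Mul(1, 37))) = Mul(1334, Mul(-6, 37)) = Mul(1334, -222) = -296148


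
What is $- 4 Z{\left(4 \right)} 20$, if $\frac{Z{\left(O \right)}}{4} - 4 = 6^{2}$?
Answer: $-12800$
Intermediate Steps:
$Z{\left(O \right)} = 160$ ($Z{\left(O \right)} = 16 + 4 \cdot 6^{2} = 16 + 4 \cdot 36 = 16 + 144 = 160$)
$- 4 Z{\left(4 \right)} 20 = \left(-4\right) 160 \cdot 20 = \left(-640\right) 20 = -12800$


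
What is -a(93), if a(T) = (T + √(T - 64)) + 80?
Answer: -173 - √29 ≈ -178.39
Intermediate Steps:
a(T) = 80 + T + √(-64 + T) (a(T) = (T + √(-64 + T)) + 80 = 80 + T + √(-64 + T))
-a(93) = -(80 + 93 + √(-64 + 93)) = -(80 + 93 + √29) = -(173 + √29) = -173 - √29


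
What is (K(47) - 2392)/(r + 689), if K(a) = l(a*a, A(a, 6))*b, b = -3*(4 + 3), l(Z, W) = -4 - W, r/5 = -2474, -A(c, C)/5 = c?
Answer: 7243/11681 ≈ 0.62007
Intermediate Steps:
A(c, C) = -5*c
r = -12370 (r = 5*(-2474) = -12370)
b = -21 (b = -3*7 = -21)
K(a) = 84 - 105*a (K(a) = (-4 - (-5)*a)*(-21) = (-4 + 5*a)*(-21) = 84 - 105*a)
(K(47) - 2392)/(r + 689) = ((84 - 105*47) - 2392)/(-12370 + 689) = ((84 - 4935) - 2392)/(-11681) = (-4851 - 2392)*(-1/11681) = -7243*(-1/11681) = 7243/11681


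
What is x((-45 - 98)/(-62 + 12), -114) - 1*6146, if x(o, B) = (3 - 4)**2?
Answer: -6145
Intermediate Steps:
x(o, B) = 1 (x(o, B) = (-1)**2 = 1)
x((-45 - 98)/(-62 + 12), -114) - 1*6146 = 1 - 1*6146 = 1 - 6146 = -6145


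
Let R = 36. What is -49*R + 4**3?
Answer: -1700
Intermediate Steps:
-49*R + 4**3 = -49*36 + 4**3 = -1764 + 64 = -1700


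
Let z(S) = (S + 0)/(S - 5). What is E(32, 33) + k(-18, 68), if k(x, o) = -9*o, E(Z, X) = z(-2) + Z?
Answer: -4058/7 ≈ -579.71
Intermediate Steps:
z(S) = S/(-5 + S)
E(Z, X) = 2/7 + Z (E(Z, X) = -2/(-5 - 2) + Z = -2/(-7) + Z = -2*(-1/7) + Z = 2/7 + Z)
E(32, 33) + k(-18, 68) = (2/7 + 32) - 9*68 = 226/7 - 612 = -4058/7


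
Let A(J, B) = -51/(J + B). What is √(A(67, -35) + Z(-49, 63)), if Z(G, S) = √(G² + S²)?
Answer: √(-102 + 448*√130)/8 ≈ 8.8441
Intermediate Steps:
A(J, B) = -51/(B + J)
√(A(67, -35) + Z(-49, 63)) = √(-51/(-35 + 67) + √((-49)² + 63²)) = √(-51/32 + √(2401 + 3969)) = √(-51*1/32 + √6370) = √(-51/32 + 7*√130)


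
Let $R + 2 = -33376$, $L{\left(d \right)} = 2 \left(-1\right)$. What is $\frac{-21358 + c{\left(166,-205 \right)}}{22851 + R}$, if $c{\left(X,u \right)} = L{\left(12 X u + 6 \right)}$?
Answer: $\frac{7120}{3509} \approx 2.0291$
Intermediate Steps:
$L{\left(d \right)} = -2$
$c{\left(X,u \right)} = -2$
$R = -33378$ ($R = -2 - 33376 = -33378$)
$\frac{-21358 + c{\left(166,-205 \right)}}{22851 + R} = \frac{-21358 - 2}{22851 - 33378} = - \frac{21360}{-10527} = \left(-21360\right) \left(- \frac{1}{10527}\right) = \frac{7120}{3509}$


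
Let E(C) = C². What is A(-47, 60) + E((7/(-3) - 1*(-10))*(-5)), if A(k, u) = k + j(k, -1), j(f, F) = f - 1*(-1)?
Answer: 12388/9 ≈ 1376.4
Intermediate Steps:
j(f, F) = 1 + f (j(f, F) = f + 1 = 1 + f)
A(k, u) = 1 + 2*k (A(k, u) = k + (1 + k) = 1 + 2*k)
A(-47, 60) + E((7/(-3) - 1*(-10))*(-5)) = (1 + 2*(-47)) + ((7/(-3) - 1*(-10))*(-5))² = (1 - 94) + ((7*(-⅓) + 10)*(-5))² = -93 + ((-7/3 + 10)*(-5))² = -93 + ((23/3)*(-5))² = -93 + (-115/3)² = -93 + 13225/9 = 12388/9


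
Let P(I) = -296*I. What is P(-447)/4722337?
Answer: 132312/4722337 ≈ 0.028018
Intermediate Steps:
P(-447)/4722337 = -296*(-447)/4722337 = 132312*(1/4722337) = 132312/4722337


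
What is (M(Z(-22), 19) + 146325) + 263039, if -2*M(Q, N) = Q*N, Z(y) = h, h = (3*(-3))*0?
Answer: 409364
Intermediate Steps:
h = 0 (h = -9*0 = 0)
Z(y) = 0
M(Q, N) = -N*Q/2 (M(Q, N) = -Q*N/2 = -N*Q/2)
(M(Z(-22), 19) + 146325) + 263039 = (-½*19*0 + 146325) + 263039 = (0 + 146325) + 263039 = 146325 + 263039 = 409364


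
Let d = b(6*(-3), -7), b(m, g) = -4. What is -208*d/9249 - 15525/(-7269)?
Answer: 49879511/22410327 ≈ 2.2257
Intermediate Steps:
d = -4
-208*d/9249 - 15525/(-7269) = -208*(-4)/9249 - 15525/(-7269) = 832*(1/9249) - 15525*(-1/7269) = 832/9249 + 5175/2423 = 49879511/22410327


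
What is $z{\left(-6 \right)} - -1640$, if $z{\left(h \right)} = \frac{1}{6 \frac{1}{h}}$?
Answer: $1639$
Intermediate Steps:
$z{\left(h \right)} = \frac{h}{6}$
$z{\left(-6 \right)} - -1640 = \frac{1}{6} \left(-6\right) - -1640 = -1 + 1640 = 1639$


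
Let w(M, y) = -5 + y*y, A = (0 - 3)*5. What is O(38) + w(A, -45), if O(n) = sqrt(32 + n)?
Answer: 2020 + sqrt(70) ≈ 2028.4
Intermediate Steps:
A = -15 (A = -3*5 = -15)
w(M, y) = -5 + y**2
O(38) + w(A, -45) = sqrt(32 + 38) + (-5 + (-45)**2) = sqrt(70) + (-5 + 2025) = sqrt(70) + 2020 = 2020 + sqrt(70)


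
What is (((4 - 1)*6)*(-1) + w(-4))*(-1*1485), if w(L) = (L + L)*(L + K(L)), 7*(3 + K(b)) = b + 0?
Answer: -442530/7 ≈ -63219.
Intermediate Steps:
K(b) = -3 + b/7 (K(b) = -3 + (b + 0)/7 = -3 + b/7)
w(L) = 2*L*(-3 + 8*L/7) (w(L) = (L + L)*(L + (-3 + L/7)) = (2*L)*(-3 + 8*L/7) = 2*L*(-3 + 8*L/7))
(((4 - 1)*6)*(-1) + w(-4))*(-1*1485) = (((4 - 1)*6)*(-1) + (2/7)*(-4)*(-21 + 8*(-4)))*(-1*1485) = ((3*6)*(-1) + (2/7)*(-4)*(-21 - 32))*(-1485) = (18*(-1) + (2/7)*(-4)*(-53))*(-1485) = (-18 + 424/7)*(-1485) = (298/7)*(-1485) = -442530/7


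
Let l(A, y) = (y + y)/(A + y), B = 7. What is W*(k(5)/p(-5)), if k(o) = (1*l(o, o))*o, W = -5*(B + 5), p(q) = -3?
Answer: 100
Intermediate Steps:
l(A, y) = 2*y/(A + y) (l(A, y) = (2*y)/(A + y) = 2*y/(A + y))
W = -60 (W = -5*(7 + 5) = -5*12 = -60)
k(o) = o (k(o) = (1*(2*o/(o + o)))*o = (1*(2*o/((2*o))))*o = (1*(2*o*(1/(2*o))))*o = (1*1)*o = 1*o = o)
W*(k(5)/p(-5)) = -300/(-3) = -300*(-1)/3 = -60*(-5/3) = 100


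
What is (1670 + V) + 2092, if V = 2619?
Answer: 6381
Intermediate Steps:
(1670 + V) + 2092 = (1670 + 2619) + 2092 = 4289 + 2092 = 6381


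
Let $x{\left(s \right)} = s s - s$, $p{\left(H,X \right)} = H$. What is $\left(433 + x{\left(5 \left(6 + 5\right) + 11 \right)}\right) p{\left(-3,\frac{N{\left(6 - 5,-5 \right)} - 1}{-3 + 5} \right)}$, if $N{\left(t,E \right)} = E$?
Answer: $-14169$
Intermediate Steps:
$x{\left(s \right)} = s^{2} - s$
$\left(433 + x{\left(5 \left(6 + 5\right) + 11 \right)}\right) p{\left(-3,\frac{N{\left(6 - 5,-5 \right)} - 1}{-3 + 5} \right)} = \left(433 + \left(5 \left(6 + 5\right) + 11\right) \left(-1 + \left(5 \left(6 + 5\right) + 11\right)\right)\right) \left(-3\right) = \left(433 + \left(5 \cdot 11 + 11\right) \left(-1 + \left(5 \cdot 11 + 11\right)\right)\right) \left(-3\right) = \left(433 + \left(55 + 11\right) \left(-1 + \left(55 + 11\right)\right)\right) \left(-3\right) = \left(433 + 66 \left(-1 + 66\right)\right) \left(-3\right) = \left(433 + 66 \cdot 65\right) \left(-3\right) = \left(433 + 4290\right) \left(-3\right) = 4723 \left(-3\right) = -14169$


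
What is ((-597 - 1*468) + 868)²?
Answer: 38809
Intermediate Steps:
((-597 - 1*468) + 868)² = ((-597 - 468) + 868)² = (-1065 + 868)² = (-197)² = 38809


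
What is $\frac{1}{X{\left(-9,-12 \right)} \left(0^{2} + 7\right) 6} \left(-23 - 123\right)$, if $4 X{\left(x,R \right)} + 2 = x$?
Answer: $\frac{292}{231} \approx 1.2641$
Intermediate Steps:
$X{\left(x,R \right)} = - \frac{1}{2} + \frac{x}{4}$
$\frac{1}{X{\left(-9,-12 \right)} \left(0^{2} + 7\right) 6} \left(-23 - 123\right) = \frac{1}{\left(- \frac{1}{2} + \frac{1}{4} \left(-9\right)\right) \left(0^{2} + 7\right) 6} \left(-23 - 123\right) = \frac{1}{\left(- \frac{1}{2} - \frac{9}{4}\right) \left(0 + 7\right) 6} \left(-146\right) = \frac{1}{\left(- \frac{11}{4}\right) 7 \cdot 6} \left(-146\right) = - \frac{4}{11 \cdot 42} \left(-146\right) = \left(- \frac{4}{11}\right) \frac{1}{42} \left(-146\right) = \left(- \frac{2}{231}\right) \left(-146\right) = \frac{292}{231}$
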